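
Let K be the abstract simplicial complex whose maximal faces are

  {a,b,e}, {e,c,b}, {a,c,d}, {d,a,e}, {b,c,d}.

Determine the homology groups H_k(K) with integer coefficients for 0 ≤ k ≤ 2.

We work with the vertex ordering a < b < c < d < e. The simplices of K, each written with vertices in increasing order, are:

  0-simplices (5): a, b, c, d, e
  1-simplices (10): ab, ac, ad, ae, bc, bd, be, cd, ce, de
  2-simplices (5): abe, acd, ade, bcd, bce

Hence C_0 ≅ Z^5, C_1 ≅ Z^10, C_2 ≅ Z^5.

∂_1: C_1 → C_0 maps an edge to its endpoints' difference, ∂[p,q] = q − p. For instance
  ∂de = e − d.
The 5×10 boundary matrix has rank 4 and Smith normal form diag(1,1,1,1).

The boundary map ∂_2: C_2 → C_1 sends each 2-simplex [p,q,r] to [q,r] − [p,r] + [p,q]. For instance
  ∂bce = ce − be + bc,
  ∂acd = cd − ad + ac.
As a 10×5 matrix over Z this has rank 5, with invariant factors (1,1,1,1,1).

Reading off H_k = ker ∂_k / im ∂_{k+1}:

  H_0: rank C_0 − rank ∂_1 = 5 − 4 = 1, and the invariant factors of ∂_1 are all 1, so H_0 ≅ Z.
  H_1: rank ker ∂_1 − rank ∂_2 = (10 − 4) − 5 = 1, and the invariant factors of ∂_2 are all 1, so H_1 ≅ Z.
  H_2: rank ker ∂_2 − rank ∂_3 = (5 − 5) − 0 = 0, and there is no ∂_3, so H_2 ≅ 0.

H_0 = Z,  H_1 = Z,  H_2 = 0.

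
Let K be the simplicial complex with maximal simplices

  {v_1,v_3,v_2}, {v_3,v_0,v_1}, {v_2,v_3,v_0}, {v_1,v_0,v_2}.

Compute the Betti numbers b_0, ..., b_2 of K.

b_0 = 1, b_1 = 0, b_2 = 1.

Take the total order v_0 < v_1 < v_2 < v_3 on the vertex set. Then K (dimension 2) consists of the simplices:

  0-simplices (4): [v_0], [v_1], [v_2], [v_3]
  1-simplices (6): [v_0,v_1], [v_0,v_2], [v_0,v_3], [v_1,v_2], [v_1,v_3], [v_2,v_3]
  2-simplices (4): [v_0,v_1,v_2], [v_0,v_1,v_3], [v_0,v_2,v_3], [v_1,v_2,v_3]

Hence C_0 ≅ Z^4, C_1 ≅ Z^6, C_2 ≅ Z^4.

The boundary map ∂_1: C_1 → C_0 maps an edge to its endpoints' difference, ∂[p,q] = q − p. For instance
  ∂[v_2,v_3] = [v_3] − [v_2].
As a 4×6 matrix over Z this has rank 3, with invariant factors (1,1,1).

∂_2: C_2 → C_1 acts by ∂[p,q,r] = [q,r] − [p,r] + [p,q]. For instance
  ∂[v_0,v_1,v_3] = [v_1,v_3] − [v_0,v_3] + [v_0,v_1],
  ∂[v_0,v_2,v_3] = [v_2,v_3] − [v_0,v_3] + [v_0,v_2].
The 6×4 boundary matrix has rank 3 and Smith normal form diag(1,1,1).

Computing H_k = (kernel of ∂_k) / (image of ∂_{k+1}):

  H_0: rank C_0 − rank ∂_1 = 4 − 3 = 1, and the invariant factors of ∂_1 are all 1, so H_0 ≅ Z.
  H_1: rank ker ∂_1 − rank ∂_2 = (6 − 3) − 3 = 0, and the invariant factors of ∂_2 are all 1, so H_1 ≅ 0.
  H_2: rank ker ∂_2 − rank ∂_3 = (4 − 3) − 0 = 1, and there is no ∂_3, so H_2 ≅ Z.

(K is a triangulation of the 2-sphere S^2.)

Hence the Betti numbers are b_0 = 1, b_1 = 0, b_2 = 1.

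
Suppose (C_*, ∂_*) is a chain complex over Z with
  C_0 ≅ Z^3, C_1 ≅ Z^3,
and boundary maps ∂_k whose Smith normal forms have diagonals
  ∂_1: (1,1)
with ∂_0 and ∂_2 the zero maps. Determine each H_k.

H_0 ≅ Z,  H_1 ≅ Z.

H_0: b_0 = 3 − 0 − 2 = 1; torsion from ∂_1 factors > 1: none. So H_0 ≅ Z.
H_1: b_1 = 3 − 2 − 0 = 1; torsion from ∂_2 factors > 1: none. So H_1 ≅ Z.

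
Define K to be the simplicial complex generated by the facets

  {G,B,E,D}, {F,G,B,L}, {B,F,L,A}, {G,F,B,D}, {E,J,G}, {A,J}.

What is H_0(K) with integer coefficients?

H_0 ≅ Z.

Fix the vertex order A < B < D < E < F < G < J < L and write every simplex with vertices in increasing order. Then dim K = 3 and the simplices of K are:

  0-simplices (8): A, B, D, E, F, G, J, L
  1-simplices (18): AB, AF, AJ, AL, BD, BE, BF, BG, BL, DE, DF, DG, EG, EJ, FG, FL, GJ, GL
  2-simplices (14): ABF, ABL, AFL, BDE, BDF, BDG, BEG, BFG, BFL, BGL, DEG, DFG, EGJ, FGL
  3-simplices (4): ABFL, BDEG, BDFG, BFGL

Hence C_0 ≅ Z^8, C_1 ≅ Z^18, C_2 ≅ Z^14, C_3 ≅ Z^4.

∂_1: C_1 → C_0 sends each edge [p,q] (with p < q) to q − p. For instance
  ∂GJ = J − G.
As a 8×18 matrix over Z this has rank 7, with invariant factors (1,1,1,1,1,1,1).

The boundary map ∂_2: C_2 → C_1 maps a triangle to the signed sum of its edges. For instance
  ∂DFG = FG − DG + DF,
  ∂BDG = DG − BG + BD.
As a 18×14 matrix over Z this has rank 10, with invariant factors (1,1,1,1,1,1,1,1,1,1).

Boundary ∂_3: C_3 → C_2 sends each 3-simplex σ to the alternating sum Σ_i (−1)^i (σ with its i-th vertex removed). For instance
  ∂BDEG = DEG − BEG + BDG − BDE,
  ∂BFGL = FGL − BGL + BFL − BFG.
The resulting 14×4 matrix has rank 4, and its Smith normal form has invariant factors (1,1,1,1).

Now H_k = ker ∂_k / im ∂_{k+1}, so:

  H_0: rank C_0 − rank ∂_1 = 8 − 7 = 1, and the invariant factors of ∂_1 are all 1, so H_0 ≅ Z.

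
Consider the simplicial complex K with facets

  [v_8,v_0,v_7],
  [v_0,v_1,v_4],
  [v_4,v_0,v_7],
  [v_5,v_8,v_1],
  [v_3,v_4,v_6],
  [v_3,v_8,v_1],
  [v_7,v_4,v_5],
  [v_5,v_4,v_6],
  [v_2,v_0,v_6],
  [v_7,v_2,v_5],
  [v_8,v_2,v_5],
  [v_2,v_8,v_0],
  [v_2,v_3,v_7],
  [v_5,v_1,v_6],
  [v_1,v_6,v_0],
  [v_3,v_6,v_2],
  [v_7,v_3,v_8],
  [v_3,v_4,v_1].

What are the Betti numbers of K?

Order the vertices as v_0 < v_1 < v_2 < v_3 < v_4 < v_5 < v_6 < v_7 < v_8. Listing each simplex with vertices in this order, K has dimension 2 with simplices:

  0-simplices (9): [v_0], [v_1], [v_2], [v_3], [v_4], [v_5], [v_6], [v_7], [v_8]
  1-simplices (27): (27 of them)
  2-simplices (18): (18 of them)

so the chain groups are C_0 ≅ Z^9, C_1 ≅ Z^27, C_2 ≅ Z^18.

∂_1: C_1 → C_0 is given by ∂[p,q] = [q] − [p]. For instance
  ∂[v_7,v_8] = [v_8] − [v_7].
The resulting 9×27 matrix has rank 8, and its Smith normal form has invariant factors (1,1,1,1,1,1,1,1).

∂_2: C_2 → C_1 acts by ∂[p,q,r] = [q,r] − [p,r] + [p,q]. For instance
  ∂[v_0,v_2,v_8] = [v_2,v_8] − [v_0,v_8] + [v_0,v_2],
  ∂[v_2,v_3,v_6] = [v_3,v_6] − [v_2,v_6] + [v_2,v_3].
This gives a 27×18 integer matrix of rank 18; reducing to Smith normal form yields diagonal entries (1,1,1,1,1,1,1,1,1,1,1,1,1,1,1,1,1,2).

Reading off H_k = ker ∂_k / im ∂_{k+1}:

  H_0: rank C_0 − rank ∂_1 = 9 − 8 = 1, and the invariant factors of ∂_1 are all 1, so H_0 = Z.
  H_1: rank ker ∂_1 − rank ∂_2 = (27 − 8) − 18 = 1, and ∂_2 has invariant factor 2 > 1, so H_1 = Z ⊕ Z_2.
  H_2: rank ker ∂_2 − rank ∂_3 = (18 − 18) − 0 = 0, and there is no ∂_3, so H_2 = 0.

As a check, the Euler characteristic is 9 − 27 + 18 = 0, which agrees with 1 − 1 + 0 = 0.
(K is a triangulation of the Klein bottle.)

Hence the Betti numbers are b_0 = 1, b_1 = 1, b_2 = 0.

b_0 = 1, b_1 = 1, b_2 = 0.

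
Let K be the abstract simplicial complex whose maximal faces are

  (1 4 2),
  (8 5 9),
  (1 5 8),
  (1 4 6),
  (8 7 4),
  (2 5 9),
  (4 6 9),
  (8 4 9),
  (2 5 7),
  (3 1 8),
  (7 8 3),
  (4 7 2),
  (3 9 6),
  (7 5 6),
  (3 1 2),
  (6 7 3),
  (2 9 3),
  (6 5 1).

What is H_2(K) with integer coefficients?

H_2 = Z.

Take the total order 1 < 2 < 3 < 4 < 5 < 6 < 7 < 8 < 9 on the vertex set. Then K (dimension 2) consists of the simplices:

  0-simplices (9): [1], [2], [3], [4], [5], [6], [7], [8], [9]
  1-simplices (27): (27 of them)
  2-simplices (18): [1,2,3], [1,2,4], [1,3,8], [1,4,6], [1,5,6], [1,5,8], [2,3,9], [2,4,7], [2,5,7], [2,5,9], [3,6,7], [3,6,9], [3,7,8], [4,6,9], [4,7,8], [4,8,9], [5,6,7], [5,8,9]

so the chain groups are C_0 ≅ Z^9, C_1 ≅ Z^27, C_2 ≅ Z^18.

The boundary map ∂_1: C_1 → C_0 sends each edge [p,q] (with p < q) to q − p. For instance
  ∂[6,7] = [7] − [6].
This gives a 9×27 integer matrix of rank 8; reducing to Smith normal form yields diagonal entries (1,1,1,1,1,1,1,1).

The boundary map ∂_2: C_2 → C_1 acts by ∂[p,q,r] = [q,r] − [p,r] + [p,q]. For instance
  ∂[4,6,9] = [6,9] − [4,9] + [4,6],
  ∂[3,6,9] = [6,9] − [3,9] + [3,6].
As a 27×18 matrix over Z this has rank 17, with invariant factors (1,1,1,1,1,1,1,1,1,1,1,1,1,1,1,1,1).

Reading off H_k = ker ∂_k / im ∂_{k+1}:

  H_2: rank ker ∂_2 − rank ∂_3 = (18 − 17) − 0 = 1, and there is no ∂_3, so H_2 ≅ Z.

(K is a triangulation of the torus T^2.)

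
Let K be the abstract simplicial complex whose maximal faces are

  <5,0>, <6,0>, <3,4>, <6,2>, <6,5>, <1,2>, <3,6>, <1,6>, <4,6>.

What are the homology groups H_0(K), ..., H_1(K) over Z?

H_0 = Z,  H_1 = Z^3.

We work with the vertex ordering 0 < 1 < 2 < 3 < 4 < 5 < 6. The simplices of K, each written with vertices in increasing order, are:

  0-simplices (7): [0], [1], [2], [3], [4], [5], [6]
  1-simplices (9): [0,5], [0,6], [1,2], [1,6], [2,6], [3,4], [3,6], [4,6], [5,6]

so the chain groups are C_0 ≅ Z^7, C_1 ≅ Z^9.

Boundary ∂_1: C_1 → C_0 maps an edge to its endpoints' difference, ∂[p,q] = q − p. For instance
  ∂[0,5] = [5] − [0].
This gives a 7×9 integer matrix of rank 6; reducing to Smith normal form yields diagonal entries (1,1,1,1,1,1).

From H_k ≅ ker(∂_k) / im(∂_{k+1}) we obtain:

  H_0: rank C_0 − rank ∂_1 = 7 − 6 = 1, and the invariant factors of ∂_1 are all 1, so H_0 = Z.
  H_1: rank ker ∂_1 − rank ∂_2 = (9 − 6) − 0 = 3, and there is no ∂_2, so H_1 = Z^3.

(K is a triangulation of a wedge of 3 circles.)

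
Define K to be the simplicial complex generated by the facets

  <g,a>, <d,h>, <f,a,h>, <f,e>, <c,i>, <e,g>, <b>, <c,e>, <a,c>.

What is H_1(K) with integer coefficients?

Order the vertices as a < b < c < d < e < f < g < h < i. Listing each simplex with vertices in this order, K has dimension 2 with simplices:

  0-simplices (9): a, b, c, d, e, f, g, h, i
  1-simplices (10): ac, af, ag, ah, ce, ci, dh, ef, eg, fh
  2-simplices (1): afh

giving chain groups C_0 ≅ Z^9, C_1 ≅ Z^10, C_2 ≅ Z^1.

The boundary map ∂_1: C_1 → C_0 is given by ∂[p,q] = [q] − [p]. For instance
  ∂ce = e − c.
The 9×10 boundary matrix has rank 7 and Smith normal form diag(1,1,1,1,1,1,1).

Boundary ∂_2: C_2 → C_1 acts by ∂[p,q,r] = [q,r] − [p,r] + [p,q]. For instance
  ∂afh = fh − ah + af.
As a 10×1 matrix over Z this has rank 1, with invariant factors (1).

Reading off H_k = ker ∂_k / im ∂_{k+1}:

  H_1: rank ker ∂_1 − rank ∂_2 = (10 − 7) − 1 = 2, and the invariant factors of ∂_2 are all 1, so H_1 = Z^2.

H_1 ≅ Z^2.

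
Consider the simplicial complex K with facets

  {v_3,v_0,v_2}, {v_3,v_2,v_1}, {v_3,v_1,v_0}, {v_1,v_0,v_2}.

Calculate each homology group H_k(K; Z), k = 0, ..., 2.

We work with the vertex ordering v_0 < v_1 < v_2 < v_3. The simplices of K, each written with vertices in increasing order, are:

  0-simplices (4): [v_0], [v_1], [v_2], [v_3]
  1-simplices (6): [v_0,v_1], [v_0,v_2], [v_0,v_3], [v_1,v_2], [v_1,v_3], [v_2,v_3]
  2-simplices (4): [v_0,v_1,v_2], [v_0,v_1,v_3], [v_0,v_2,v_3], [v_1,v_2,v_3]

Hence C_0 ≅ Z^4, C_1 ≅ Z^6, C_2 ≅ Z^4.

∂_1: C_1 → C_0 is given by ∂[p,q] = [q] − [p]. For instance
  ∂[v_1,v_3] = [v_3] − [v_1].
The resulting 4×6 matrix has rank 3, and its Smith normal form has invariant factors (1,1,1).

∂_2: C_2 → C_1 sends each 2-simplex [p,q,r] to [q,r] − [p,r] + [p,q]. For instance
  ∂[v_0,v_2,v_3] = [v_2,v_3] − [v_0,v_3] + [v_0,v_2],
  ∂[v_0,v_1,v_3] = [v_1,v_3] − [v_0,v_3] + [v_0,v_1].
The 6×4 boundary matrix has rank 3 and Smith normal form diag(1,1,1).

Reading off H_k = ker ∂_k / im ∂_{k+1}:

  H_0: rank C_0 − rank ∂_1 = 4 − 3 = 1, and the invariant factors of ∂_1 are all 1, so H_0 ≅ Z.
  H_1: rank ker ∂_1 − rank ∂_2 = (6 − 3) − 3 = 0, and the invariant factors of ∂_2 are all 1, so H_1 ≅ 0.
  H_2: rank ker ∂_2 − rank ∂_3 = (4 − 3) − 0 = 1, and there is no ∂_3, so H_2 ≅ Z.

As a check, the Euler characteristic is 4 − 6 + 4 = 2, which agrees with 1 − 0 + 1 = 2.
(K is a triangulation of the 2-sphere S^2.)

H_0 = Z,  H_1 = 0,  H_2 = Z.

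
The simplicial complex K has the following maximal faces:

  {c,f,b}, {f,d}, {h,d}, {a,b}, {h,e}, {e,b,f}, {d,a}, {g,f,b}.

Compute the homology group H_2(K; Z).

H_2 ≅ 0.

K has 8 vertices, 12 edges, 3 triangles.
rank ∂_2 = 3, rank ∂_3 = 0 ⇒ b_2 = 3 − 3 − 0 = 0. So H_2 ≅ 0.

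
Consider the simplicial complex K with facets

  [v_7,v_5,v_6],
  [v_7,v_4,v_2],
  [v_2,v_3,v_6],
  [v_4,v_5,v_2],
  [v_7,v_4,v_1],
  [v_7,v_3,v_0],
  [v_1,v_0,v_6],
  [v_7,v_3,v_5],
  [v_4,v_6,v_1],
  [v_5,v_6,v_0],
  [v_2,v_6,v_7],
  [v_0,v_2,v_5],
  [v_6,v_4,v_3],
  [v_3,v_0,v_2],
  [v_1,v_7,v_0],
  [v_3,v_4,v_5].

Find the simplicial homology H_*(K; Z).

H_0 = Z,  H_1 = Z^2,  H_2 = Z.

Take the total order v_0 < v_1 < v_2 < v_3 < v_4 < v_5 < v_6 < v_7 on the vertex set. Then K (dimension 2) consists of the simplices:

  0-simplices (8): [v_0], [v_1], [v_2], [v_3], [v_4], [v_5], [v_6], [v_7]
  1-simplices (24): (24 of them)
  2-simplices (16): (16 of them)

giving chain groups C_0 ≅ Z^8, C_1 ≅ Z^24, C_2 ≅ Z^16.

The boundary map ∂_1: C_1 → C_0 maps an edge to its endpoints' difference, ∂[p,q] = q − p.
The 8×24 boundary matrix has rank 7 and Smith normal form diag(1,1,1,1,1,1,1).

The boundary map ∂_2: C_2 → C_1 maps a triangle to the signed sum of its edges. For instance
  ∂[v_0,v_5,v_6] = [v_5,v_6] − [v_0,v_6] + [v_0,v_5],
  ∂[v_1,v_4,v_6] = [v_4,v_6] − [v_1,v_6] + [v_1,v_4].
As a 24×16 matrix over Z this has rank 15, with invariant factors (1,1,1,1,1,1,1,1,1,1,1,1,1,1,1).

Now H_k = ker ∂_k / im ∂_{k+1}, so:

  H_0: rank C_0 − rank ∂_1 = 8 − 7 = 1, and the invariant factors of ∂_1 are all 1, so H_0 = Z.
  H_1: rank ker ∂_1 − rank ∂_2 = (24 − 7) − 15 = 2, and the invariant factors of ∂_2 are all 1, so H_1 = Z^2.
  H_2: rank ker ∂_2 − rank ∂_3 = (16 − 15) − 0 = 1, and there is no ∂_3, so H_2 = Z.

As a check, the Euler characteristic is 8 − 24 + 16 = 0, which agrees with 1 − 2 + 1 = 0.
(K is a triangulation of the torus T^2.)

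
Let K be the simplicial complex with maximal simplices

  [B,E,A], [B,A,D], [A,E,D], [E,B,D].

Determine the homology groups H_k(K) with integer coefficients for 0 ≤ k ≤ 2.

Order the vertices as A < B < D < E. Listing each simplex with vertices in this order, K has dimension 2 with simplices:

  0-simplices (4): A, B, D, E
  1-simplices (6): AB, AD, AE, BD, BE, DE
  2-simplices (4): ABD, ABE, ADE, BDE

giving chain groups C_0 ≅ Z^4, C_1 ≅ Z^6, C_2 ≅ Z^4.

∂_1: C_1 → C_0 sends each edge [p,q] (with p < q) to q − p. For instance
  ∂BD = D − B.
The resulting 4×6 matrix has rank 3, and its Smith normal form has invariant factors (1,1,1).

The boundary map ∂_2: C_2 → C_1 maps a triangle to the signed sum of its edges. For instance
  ∂ADE = DE − AE + AD,
  ∂ABD = BD − AD + AB.
This gives a 6×4 integer matrix of rank 3; reducing to Smith normal form yields diagonal entries (1,1,1).

Now H_k = ker ∂_k / im ∂_{k+1}, so:

  H_0: rank C_0 − rank ∂_1 = 4 − 3 = 1, and the invariant factors of ∂_1 are all 1, so H_0 ≅ Z.
  H_1: rank ker ∂_1 − rank ∂_2 = (6 − 3) − 3 = 0, and the invariant factors of ∂_2 are all 1, so H_1 ≅ 0.
  H_2: rank ker ∂_2 − rank ∂_3 = (4 − 3) − 0 = 1, and there is no ∂_3, so H_2 ≅ Z.

As a check, the Euler characteristic is 4 − 6 + 4 = 2, which agrees with 1 − 0 + 1 = 2.

H_0 = Z,  H_1 = 0,  H_2 = Z.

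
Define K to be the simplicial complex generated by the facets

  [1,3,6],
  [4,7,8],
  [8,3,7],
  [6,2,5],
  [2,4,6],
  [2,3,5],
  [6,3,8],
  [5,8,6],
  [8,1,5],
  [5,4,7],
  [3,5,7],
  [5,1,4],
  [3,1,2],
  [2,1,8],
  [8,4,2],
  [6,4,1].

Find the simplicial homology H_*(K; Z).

K has 8 vertices, 24 edges, 16 triangles.
rank ∂_0 = 0, rank ∂_1 = 7 ⇒ b_0 = 8 − 0 − 7 = 1; all invariant factors of ∂_1 are 1 so no torsion. So H_0 = Z.
rank ∂_1 = 7, rank ∂_2 = 15 ⇒ b_1 = 24 − 7 − 15 = 2; all invariant factors of ∂_2 are 1 so no torsion. So H_1 = Z^2.
rank ∂_2 = 15, rank ∂_3 = 0 ⇒ b_2 = 16 − 15 − 0 = 1. So H_2 = Z.

H_0 ≅ Z,  H_1 ≅ Z^2,  H_2 ≅ Z.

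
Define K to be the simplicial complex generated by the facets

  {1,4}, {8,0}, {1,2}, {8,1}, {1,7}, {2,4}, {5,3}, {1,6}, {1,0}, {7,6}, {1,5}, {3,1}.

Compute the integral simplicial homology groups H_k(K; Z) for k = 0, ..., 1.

Order the vertices as 0 < 1 < 2 < 3 < 4 < 5 < 6 < 7 < 8. Listing each simplex with vertices in this order, K has dimension 1 with simplices:

  0-simplices (9): [0], [1], [2], [3], [4], [5], [6], [7], [8]
  1-simplices (12): [0,1], [0,8], [1,2], [1,3], [1,4], [1,5], [1,6], [1,7], [1,8], [2,4], [3,5], [6,7]

Hence C_0 ≅ Z^9, C_1 ≅ Z^12.

Boundary ∂_1: C_1 → C_0 sends each edge [p,q] (with p < q) to q − p. For instance
  ∂[1,3] = [3] − [1].
The resulting 9×12 matrix has rank 8, and its Smith normal form has invariant factors (1,1,1,1,1,1,1,1).

Computing H_k = (kernel of ∂_k) / (image of ∂_{k+1}):

  H_0: rank C_0 − rank ∂_1 = 9 − 8 = 1, and the invariant factors of ∂_1 are all 1, so H_0 = Z.
  H_1: rank ker ∂_1 − rank ∂_2 = (12 − 8) − 0 = 4, and there is no ∂_2, so H_1 = Z^4.

H_0 ≅ Z,  H_1 ≅ Z^4.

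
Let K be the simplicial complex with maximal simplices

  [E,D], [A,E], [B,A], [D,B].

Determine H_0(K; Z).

H_0 = Z.

K has 4 vertices, 4 edges.
rank ∂_0 = 0, rank ∂_1 = 3 ⇒ b_0 = 4 − 0 − 3 = 1; all invariant factors of ∂_1 are 1 so no torsion. So H_0 = Z.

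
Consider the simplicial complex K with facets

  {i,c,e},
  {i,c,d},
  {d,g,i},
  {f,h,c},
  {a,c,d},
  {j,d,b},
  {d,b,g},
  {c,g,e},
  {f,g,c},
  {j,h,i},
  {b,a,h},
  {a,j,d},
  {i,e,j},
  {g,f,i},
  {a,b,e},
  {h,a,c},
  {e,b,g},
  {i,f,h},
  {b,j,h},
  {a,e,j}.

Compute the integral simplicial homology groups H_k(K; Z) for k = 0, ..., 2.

Order the vertices as a < b < c < d < e < f < g < h < i < j. Listing each simplex with vertices in this order, K has dimension 2 with simplices:

  0-simplices (10): a, b, c, d, e, f, g, h, i, j
  1-simplices (30): ab, ac, ad, ae, ah, aj, bd, be, bg, bh, bj, cd, ce, cf, cg, ch, ci, dg, di, dj, eg, ei, ej, fg, fh, fi, gi, hi, hj, ij
  2-simplices (20): abe, abh, acd, ach, adj, aej, bdg, bdj, beg, bhj, cdi, ceg, cei, cfg, cfh, dgi, eij, fgi, fhi, hij

so the chain groups are C_0 ≅ Z^10, C_1 ≅ Z^30, C_2 ≅ Z^20.

Boundary ∂_1: C_1 → C_0 is given by ∂[p,q] = [q] − [p]. For instance
  ∂dg = g − d.
As a 10×30 matrix over Z this has rank 9, with invariant factors (1,1,1,1,1,1,1,1,1).

The boundary map ∂_2: C_2 → C_1 acts by ∂[p,q,r] = [q,r] − [p,r] + [p,q]. For instance
  ∂cfg = fg − cg + cf,
  ∂ach = ch − ah + ac.
This gives a 30×20 integer matrix of rank 20; reducing to Smith normal form yields diagonal entries (1,1,1,1,1,1,1,1,1,1,1,1,1,1,1,1,1,1,1,2).

Now H_k = ker ∂_k / im ∂_{k+1}, so:

  H_0: rank C_0 − rank ∂_1 = 10 − 9 = 1, and the invariant factors of ∂_1 are all 1, so H_0 = Z.
  H_1: rank ker ∂_1 − rank ∂_2 = (30 − 9) − 20 = 1, and ∂_2 has invariant factor 2 > 1, so H_1 = Z ⊕ Z/2.
  H_2: rank ker ∂_2 − rank ∂_3 = (20 − 20) − 0 = 0, and there is no ∂_3, so H_2 = 0.

(K is a triangulation of the Klein bottle.)

H_0 = Z,  H_1 = Z ⊕ Z/2,  H_2 = 0.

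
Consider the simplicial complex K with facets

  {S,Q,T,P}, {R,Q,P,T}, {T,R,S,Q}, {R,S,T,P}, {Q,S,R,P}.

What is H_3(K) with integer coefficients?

We work with the vertex ordering P < Q < R < S < T. The simplices of K, each written with vertices in increasing order, are:

  0-simplices (5): P, Q, R, S, T
  1-simplices (10): PQ, PR, PS, PT, QR, QS, QT, RS, RT, ST
  2-simplices (10): PQR, PQS, PQT, PRS, PRT, PST, QRS, QRT, QST, RST
  3-simplices (5): PQRS, PQRT, PQST, PRST, QRST

so the chain groups are C_0 ≅ Z^5, C_1 ≅ Z^10, C_2 ≅ Z^10, C_3 ≅ Z^5.

Boundary ∂_1: C_1 → C_0 is given by ∂[p,q] = [q] − [p]. For instance
  ∂PR = R − P.
The 5×10 boundary matrix has rank 4 and Smith normal form diag(1,1,1,1).

∂_2: C_2 → C_1 acts by ∂[p,q,r] = [q,r] − [p,r] + [p,q]. For instance
  ∂QRS = RS − QS + QR,
  ∂PQT = QT − PT + PQ.
The 10×10 boundary matrix has rank 6 and Smith normal form diag(1,1,1,1,1,1).

Boundary ∂_3: C_3 → C_2 sends each 3-simplex σ to the alternating sum Σ_i (−1)^i (σ with its i-th vertex removed). For instance
  ∂PRST = RST − PST + PRT − PRS,
  ∂PQRT = QRT − PRT + PQT − PQR.
The 10×5 boundary matrix has rank 4 and Smith normal form diag(1,1,1,1).

Computing H_k = (kernel of ∂_k) / (image of ∂_{k+1}):

  H_3: rank ker ∂_3 − rank ∂_4 = (5 − 4) − 0 = 1, and there is no ∂_4, so H_3 = Z.

H_3 = Z.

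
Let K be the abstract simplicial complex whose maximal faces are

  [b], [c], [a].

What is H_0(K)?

Fix the vertex order a < b < c and write every simplex with vertices in increasing order. Then dim K = 0 and the simplices of K are:

  0-simplices (3): a, b, c

Hence C_0 ≅ Z^3.

From H_k ≅ ker(∂_k) / im(∂_{k+1}) we obtain:

  H_0: rank C_0 − rank ∂_1 = 3 − 0 = 3, and there is no ∂_1, so H_0 ≅ Z^3.

(K is a triangulation of a set of 3 points.)

H_0 = Z^3.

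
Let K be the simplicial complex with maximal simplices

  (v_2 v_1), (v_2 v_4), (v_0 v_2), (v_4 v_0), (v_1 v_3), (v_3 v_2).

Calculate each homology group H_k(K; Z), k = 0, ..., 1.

H_0 ≅ Z,  H_1 ≅ Z^2.

Take the total order v_0 < v_1 < v_2 < v_3 < v_4 on the vertex set. Then K (dimension 1) consists of the simplices:

  0-simplices (5): [v_0], [v_1], [v_2], [v_3], [v_4]
  1-simplices (6): [v_0,v_2], [v_0,v_4], [v_1,v_2], [v_1,v_3], [v_2,v_3], [v_2,v_4]

giving chain groups C_0 ≅ Z^5, C_1 ≅ Z^6.

∂_1: C_1 → C_0 maps an edge to its endpoints' difference, ∂[p,q] = q − p.
The resulting 5×6 matrix has rank 4, and its Smith normal form has invariant factors (1,1,1,1).

From H_k ≅ ker(∂_k) / im(∂_{k+1}) we obtain:

  H_0: rank C_0 − rank ∂_1 = 5 − 4 = 1, and the invariant factors of ∂_1 are all 1, so H_0 = Z.
  H_1: rank ker ∂_1 − rank ∂_2 = (6 − 4) − 0 = 2, and there is no ∂_2, so H_1 = Z^2.

(K is a triangulation of a wedge of 2 circles.)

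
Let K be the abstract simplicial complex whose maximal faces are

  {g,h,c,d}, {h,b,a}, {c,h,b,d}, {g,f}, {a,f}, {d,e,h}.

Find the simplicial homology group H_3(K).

H_3 ≅ 0.

Order the vertices as a < b < c < d < e < f < g < h. Listing each simplex with vertices in this order, K has dimension 3 with simplices:

  0-simplices (8): a, b, c, d, e, f, g, h
  1-simplices (15): ab, af, ah, bc, bd, bh, cd, cg, ch, de, dg, dh, eh, fg, gh
  2-simplices (9): abh, bcd, bch, bdh, cdg, cdh, cgh, deh, dgh
  3-simplices (2): bcdh, cdgh

so the chain groups are C_0 ≅ Z^8, C_1 ≅ Z^15, C_2 ≅ Z^9, C_3 ≅ Z^2.

∂_1: C_1 → C_0 sends each edge [p,q] (with p < q) to q − p. For instance
  ∂ah = h − a.
The resulting 8×15 matrix has rank 7, and its Smith normal form has invariant factors (1,1,1,1,1,1,1).

The boundary map ∂_2: C_2 → C_1 maps a triangle to the signed sum of its edges. For instance
  ∂cdh = dh − ch + cd,
  ∂deh = eh − dh + de.
The 15×9 boundary matrix has rank 7 and Smith normal form diag(1,1,1,1,1,1,1).

∂_3: C_3 → C_2 sends each 3-simplex σ to the alternating sum Σ_i (−1)^i (σ with its i-th vertex removed). For instance
  ∂bcdh = cdh − bdh + bch − bcd,
  ∂cdgh = dgh − cgh + cdh − cdg.
The 9×2 boundary matrix has rank 2 and Smith normal form diag(1,1).

Now H_k = ker ∂_k / im ∂_{k+1}, so:

  H_3: rank ker ∂_3 − rank ∂_4 = (2 − 2) − 0 = 0, and there is no ∂_4, so H_3 = 0.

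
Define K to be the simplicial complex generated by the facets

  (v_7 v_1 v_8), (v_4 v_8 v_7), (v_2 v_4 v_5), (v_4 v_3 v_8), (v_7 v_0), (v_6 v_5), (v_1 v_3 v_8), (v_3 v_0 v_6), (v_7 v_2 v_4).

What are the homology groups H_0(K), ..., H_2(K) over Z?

H_0 = Z,  H_1 = Z^2,  H_2 = 0.

K has 9 vertices, 17 edges, 7 triangles.
rank ∂_0 = 0, rank ∂_1 = 8 ⇒ b_0 = 9 − 0 − 8 = 1; all invariant factors of ∂_1 are 1 so no torsion. So H_0 ≅ Z.
rank ∂_1 = 8, rank ∂_2 = 7 ⇒ b_1 = 17 − 8 − 7 = 2; all invariant factors of ∂_2 are 1 so no torsion. So H_1 ≅ Z^2.
rank ∂_2 = 7, rank ∂_3 = 0 ⇒ b_2 = 7 − 7 − 0 = 0. So H_2 ≅ 0.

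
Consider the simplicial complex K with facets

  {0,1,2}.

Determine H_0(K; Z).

Order the vertices as 0 < 1 < 2. Listing each simplex with vertices in this order, K has dimension 2 with simplices:

  0-simplices (3): [0], [1], [2]
  1-simplices (3): [0,1], [0,2], [1,2]
  2-simplices (1): [0,1,2]

giving chain groups C_0 ≅ Z^3, C_1 ≅ Z^3, C_2 ≅ Z^1.

Boundary ∂_1: C_1 → C_0 is given by ∂[p,q] = [q] − [p]. For instance
  ∂[0,1] = [1] − [0].
This gives a 3×3 integer matrix of rank 2; reducing to Smith normal form yields diagonal entries (1,1).

The boundary map ∂_2: C_2 → C_1 acts by ∂[p,q,r] = [q,r] − [p,r] + [p,q]. For instance
  ∂[0,1,2] = [1,2] − [0,2] + [0,1].
This gives a 3×1 integer matrix of rank 1; reducing to Smith normal form yields diagonal entries (1).

Now H_k = ker ∂_k / im ∂_{k+1}, so:

  H_0: rank C_0 − rank ∂_1 = 3 − 2 = 1, and the invariant factors of ∂_1 are all 1, so H_0 ≅ Z.

H_0 = Z.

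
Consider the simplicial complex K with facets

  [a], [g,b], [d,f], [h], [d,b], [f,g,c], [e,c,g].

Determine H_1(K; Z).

H_1 ≅ Z.

Order the vertices as a < b < c < d < e < f < g < h. Listing each simplex with vertices in this order, K has dimension 2 with simplices:

  0-simplices (8): a, b, c, d, e, f, g, h
  1-simplices (8): bd, bg, ce, cf, cg, df, eg, fg
  2-simplices (2): ceg, cfg

Hence C_0 ≅ Z^8, C_1 ≅ Z^8, C_2 ≅ Z^2.

Boundary ∂_1: C_1 → C_0 sends each edge [p,q] (with p < q) to q − p. For instance
  ∂df = f − d.
As a 8×8 matrix over Z this has rank 5, with invariant factors (1,1,1,1,1).

Boundary ∂_2: C_2 → C_1 acts by ∂[p,q,r] = [q,r] − [p,r] + [p,q]. For instance
  ∂ceg = eg − cg + ce,
  ∂cfg = fg − cg + cf.
This gives a 8×2 integer matrix of rank 2; reducing to Smith normal form yields diagonal entries (1,1).

Computing H_k = (kernel of ∂_k) / (image of ∂_{k+1}):

  H_1: rank ker ∂_1 − rank ∂_2 = (8 − 5) − 2 = 1, and the invariant factors of ∂_2 are all 1, so H_1 ≅ Z.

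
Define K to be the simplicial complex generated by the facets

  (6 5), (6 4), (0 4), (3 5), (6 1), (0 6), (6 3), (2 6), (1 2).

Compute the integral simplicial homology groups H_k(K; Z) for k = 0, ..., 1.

H_0 = Z,  H_1 = Z^3.

We work with the vertex ordering 0 < 1 < 2 < 3 < 4 < 5 < 6. The simplices of K, each written with vertices in increasing order, are:

  0-simplices (7): [0], [1], [2], [3], [4], [5], [6]
  1-simplices (9): [0,4], [0,6], [1,2], [1,6], [2,6], [3,5], [3,6], [4,6], [5,6]

giving chain groups C_0 ≅ Z^7, C_1 ≅ Z^9.

Boundary ∂_1: C_1 → C_0 is given by ∂[p,q] = [q] − [p]. For instance
  ∂[3,6] = [6] − [3].
The 7×9 boundary matrix has rank 6 and Smith normal form diag(1,1,1,1,1,1).

From H_k ≅ ker(∂_k) / im(∂_{k+1}) we obtain:

  H_0: rank C_0 − rank ∂_1 = 7 − 6 = 1, and the invariant factors of ∂_1 are all 1, so H_0 = Z.
  H_1: rank ker ∂_1 − rank ∂_2 = (9 − 6) − 0 = 3, and there is no ∂_2, so H_1 = Z^3.

(K is a triangulation of a wedge of 3 circles.)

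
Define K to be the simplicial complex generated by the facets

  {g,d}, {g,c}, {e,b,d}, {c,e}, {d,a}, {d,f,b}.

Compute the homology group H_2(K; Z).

H_2 ≅ 0.

Fix the vertex order a < b < c < d < e < f < g and write every simplex with vertices in increasing order. Then dim K = 2 and the simplices of K are:

  0-simplices (7): a, b, c, d, e, f, g
  1-simplices (9): ad, bd, be, bf, ce, cg, de, df, dg
  2-simplices (2): bde, bdf

Hence C_0 ≅ Z^7, C_1 ≅ Z^9, C_2 ≅ Z^2.

∂_1: C_1 → C_0 maps an edge to its endpoints' difference, ∂[p,q] = q − p.
As a 7×9 matrix over Z this has rank 6, with invariant factors (1,1,1,1,1,1).

The boundary map ∂_2: C_2 → C_1 maps a triangle to the signed sum of its edges. For instance
  ∂bdf = df − bf + bd,
  ∂bde = de − be + bd.
This gives a 9×2 integer matrix of rank 2; reducing to Smith normal form yields diagonal entries (1,1).

Now H_k = ker ∂_k / im ∂_{k+1}, so:

  H_2: rank ker ∂_2 − rank ∂_3 = (2 − 2) − 0 = 0, and there is no ∂_3, so H_2 ≅ 0.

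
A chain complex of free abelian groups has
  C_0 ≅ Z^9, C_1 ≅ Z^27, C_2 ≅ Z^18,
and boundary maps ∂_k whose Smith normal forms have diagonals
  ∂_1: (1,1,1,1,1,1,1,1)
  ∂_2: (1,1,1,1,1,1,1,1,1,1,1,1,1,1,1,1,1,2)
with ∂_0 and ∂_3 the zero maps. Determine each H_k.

H_0 ≅ Z,  H_1 ≅ Z ⊕ Z/2,  H_2 = 0.

H_0: b_0 = 9 − 0 − 8 = 1; torsion from ∂_1 factors > 1: none. So H_0 ≅ Z.
H_1: b_1 = 27 − 8 − 18 = 1; torsion from ∂_2 factors > 1: [2]. So H_1 ≅ Z ⊕ Z/2.
H_2: b_2 = 18 − 18 − 0 = 0; torsion from ∂_3 factors > 1: none. So H_2 ≅ 0.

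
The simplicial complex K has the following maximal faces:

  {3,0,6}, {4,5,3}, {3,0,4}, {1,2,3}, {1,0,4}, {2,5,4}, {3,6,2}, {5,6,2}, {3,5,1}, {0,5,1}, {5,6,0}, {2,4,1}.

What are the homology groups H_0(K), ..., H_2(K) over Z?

Order the vertices as 0 < 1 < 2 < 3 < 4 < 5 < 6. Listing each simplex with vertices in this order, K has dimension 2 with simplices:

  0-simplices (7): [0], [1], [2], [3], [4], [5], [6]
  1-simplices (18): [0,1], [0,3], [0,4], [0,5], [0,6], [1,2], [1,3], [1,4], [1,5], [2,3], [2,4], [2,5], [2,6], [3,4], [3,5], [3,6], [4,5], [5,6]
  2-simplices (12): [0,1,4], [0,1,5], [0,3,4], [0,3,6], [0,5,6], [1,2,3], [1,2,4], [1,3,5], [2,3,6], [2,4,5], [2,5,6], [3,4,5]

Hence C_0 ≅ Z^7, C_1 ≅ Z^18, C_2 ≅ Z^12.

∂_1: C_1 → C_0 is given by ∂[p,q] = [q] − [p]. For instance
  ∂[4,5] = [5] − [4].
As a 7×18 matrix over Z this has rank 6, with invariant factors (1,1,1,1,1,1).

∂_2: C_2 → C_1 acts by ∂[p,q,r] = [q,r] − [p,r] + [p,q]. For instance
  ∂[0,3,6] = [3,6] − [0,6] + [0,3],
  ∂[2,4,5] = [4,5] − [2,5] + [2,4].
The resulting 18×12 matrix has rank 12, and its Smith normal form has invariant factors (1,1,1,1,1,1,1,1,1,1,1,2).

From H_k ≅ ker(∂_k) / im(∂_{k+1}) we obtain:

  H_0: rank C_0 − rank ∂_1 = 7 − 6 = 1, and the invariant factors of ∂_1 are all 1, so H_0 ≅ Z.
  H_1: rank ker ∂_1 − rank ∂_2 = (18 − 6) − 12 = 0, and ∂_2 has invariant factor 2 > 1, so H_1 ≅ Z/2.
  H_2: rank ker ∂_2 − rank ∂_3 = (12 − 12) − 0 = 0, and there is no ∂_3, so H_2 ≅ 0.

(K is a triangulation of the real projective plane RP^2.)

H_0 = Z,  H_1 = Z/2,  H_2 = 0.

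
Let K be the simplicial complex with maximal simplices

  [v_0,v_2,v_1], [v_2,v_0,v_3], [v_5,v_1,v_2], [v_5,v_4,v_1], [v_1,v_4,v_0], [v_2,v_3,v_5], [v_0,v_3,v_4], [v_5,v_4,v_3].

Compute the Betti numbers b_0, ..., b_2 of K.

b_0 = 1, b_1 = 0, b_2 = 1.

Fix the vertex order v_0 < v_1 < v_2 < v_3 < v_4 < v_5 and write every simplex with vertices in increasing order. Then dim K = 2 and the simplices of K are:

  0-simplices (6): [v_0], [v_1], [v_2], [v_3], [v_4], [v_5]
  1-simplices (12): [v_0,v_1], [v_0,v_2], [v_0,v_3], [v_0,v_4], [v_1,v_2], [v_1,v_4], [v_1,v_5], [v_2,v_3], [v_2,v_5], [v_3,v_4], [v_3,v_5], [v_4,v_5]
  2-simplices (8): [v_0,v_1,v_2], [v_0,v_1,v_4], [v_0,v_2,v_3], [v_0,v_3,v_4], [v_1,v_2,v_5], [v_1,v_4,v_5], [v_2,v_3,v_5], [v_3,v_4,v_5]

Hence C_0 ≅ Z^6, C_1 ≅ Z^12, C_2 ≅ Z^8.

The boundary map ∂_1: C_1 → C_0 is given by ∂[p,q] = [q] − [p]. For instance
  ∂[v_1,v_5] = [v_5] − [v_1].
This gives a 6×12 integer matrix of rank 5; reducing to Smith normal form yields diagonal entries (1,1,1,1,1).

The boundary map ∂_2: C_2 → C_1 acts by ∂[p,q,r] = [q,r] − [p,r] + [p,q]. For instance
  ∂[v_0,v_3,v_4] = [v_3,v_4] − [v_0,v_4] + [v_0,v_3],
  ∂[v_0,v_1,v_4] = [v_1,v_4] − [v_0,v_4] + [v_0,v_1].
The resulting 12×8 matrix has rank 7, and its Smith normal form has invariant factors (1,1,1,1,1,1,1).

From H_k ≅ ker(∂_k) / im(∂_{k+1}) we obtain:

  H_0: rank C_0 − rank ∂_1 = 6 − 5 = 1, and the invariant factors of ∂_1 are all 1, so H_0 = Z.
  H_1: rank ker ∂_1 − rank ∂_2 = (12 − 5) − 7 = 0, and the invariant factors of ∂_2 are all 1, so H_1 = 0.
  H_2: rank ker ∂_2 − rank ∂_3 = (8 − 7) − 0 = 1, and there is no ∂_3, so H_2 = Z.

As a check, the Euler characteristic is 6 − 12 + 8 = 2, which agrees with 1 − 0 + 1 = 2.
(K is a triangulation of the 2-sphere S^2.)

Hence the Betti numbers are b_0 = 1, b_1 = 0, b_2 = 1.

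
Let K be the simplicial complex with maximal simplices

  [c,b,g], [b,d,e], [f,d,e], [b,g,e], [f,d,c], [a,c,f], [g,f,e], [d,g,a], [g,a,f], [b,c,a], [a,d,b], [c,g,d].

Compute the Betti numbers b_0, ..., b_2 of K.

b_0 = 1, b_1 = 0, b_2 = 0.

Fix the vertex order a < b < c < d < e < f < g and write every simplex with vertices in increasing order. Then dim K = 2 and the simplices of K are:

  0-simplices (7): a, b, c, d, e, f, g
  1-simplices (18): ab, ac, ad, af, ag, bc, bd, be, bg, cd, cf, cg, de, df, dg, ef, eg, fg
  2-simplices (12): abc, abd, acf, adg, afg, bcg, bde, beg, cdf, cdg, def, efg

Hence C_0 ≅ Z^7, C_1 ≅ Z^18, C_2 ≅ Z^12.

The boundary map ∂_1: C_1 → C_0 sends each edge [p,q] (with p < q) to q − p. For instance
  ∂ef = f − e.
The resulting 7×18 matrix has rank 6, and its Smith normal form has invariant factors (1,1,1,1,1,1).

∂_2: C_2 → C_1 maps a triangle to the signed sum of its edges. For instance
  ∂cdg = dg − cg + cd,
  ∂bde = de − be + bd.
The resulting 18×12 matrix has rank 12, and its Smith normal form has invariant factors (1,1,1,1,1,1,1,1,1,1,1,2).

Computing H_k = (kernel of ∂_k) / (image of ∂_{k+1}):

  H_0: rank C_0 − rank ∂_1 = 7 − 6 = 1, and the invariant factors of ∂_1 are all 1, so H_0 = Z.
  H_1: rank ker ∂_1 − rank ∂_2 = (18 − 6) − 12 = 0, and ∂_2 has invariant factor 2 > 1, so H_1 = Z/2Z.
  H_2: rank ker ∂_2 − rank ∂_3 = (12 − 12) − 0 = 0, and there is no ∂_3, so H_2 = 0.

(K is a triangulation of the real projective plane RP^2.)

Hence the Betti numbers are b_0 = 1, b_1 = 0, b_2 = 0.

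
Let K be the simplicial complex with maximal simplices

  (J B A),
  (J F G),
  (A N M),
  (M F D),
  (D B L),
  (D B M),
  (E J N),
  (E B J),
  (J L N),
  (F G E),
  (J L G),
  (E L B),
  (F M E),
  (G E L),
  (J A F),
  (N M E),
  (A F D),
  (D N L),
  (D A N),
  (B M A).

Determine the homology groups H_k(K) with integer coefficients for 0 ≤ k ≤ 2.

We work with the vertex ordering A < B < D < E < F < G < J < L < M < N. The simplices of K, each written with vertices in increasing order, are:

  0-simplices (10): A, B, D, E, F, G, J, L, M, N
  1-simplices (30): AB, AD, AF, AJ, AM, AN, BD, BE, BJ, BL, BM, DF, DL, DM, DN, EF, EG, EJ, EL, EM, EN, FG, FJ, FM, GJ, GL, JL, JN, LN, MN
  2-simplices (20): ABJ, ABM, ADF, ADN, AFJ, AMN, BDL, BDM, BEJ, BEL, DFM, DLN, EFG, EFM, EGL, EJN, EMN, FGJ, GJL, JLN

Hence C_0 ≅ Z^10, C_1 ≅ Z^30, C_2 ≅ Z^20.

The boundary map ∂_1: C_1 → C_0 maps an edge to its endpoints' difference, ∂[p,q] = q − p. For instance
  ∂FG = G − F.
As a 10×30 matrix over Z this has rank 9, with invariant factors (1,1,1,1,1,1,1,1,1).

Boundary ∂_2: C_2 → C_1 sends each 2-simplex [p,q,r] to [q,r] − [p,r] + [p,q]. For instance
  ∂EFM = FM − EM + EF,
  ∂ADN = DN − AN + AD.
As a 30×20 matrix over Z this has rank 20, with invariant factors (1,1,1,1,1,1,1,1,1,1,1,1,1,1,1,1,1,1,1,2).

From H_k ≅ ker(∂_k) / im(∂_{k+1}) we obtain:

  H_0: rank C_0 − rank ∂_1 = 10 − 9 = 1, and the invariant factors of ∂_1 are all 1, so H_0 ≅ Z.
  H_1: rank ker ∂_1 − rank ∂_2 = (30 − 9) − 20 = 1, and ∂_2 has invariant factor 2 > 1, so H_1 ≅ Z ⊕ Z/2.
  H_2: rank ker ∂_2 − rank ∂_3 = (20 − 20) − 0 = 0, and there is no ∂_3, so H_2 ≅ 0.

As a check, the Euler characteristic is 10 − 30 + 20 = 0, which agrees with 1 − 1 + 0 = 0.

H_0 = Z,  H_1 = Z ⊕ Z/2,  H_2 = 0.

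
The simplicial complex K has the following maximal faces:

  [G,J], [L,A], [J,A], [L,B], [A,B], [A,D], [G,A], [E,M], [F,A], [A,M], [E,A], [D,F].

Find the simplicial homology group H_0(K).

H_0 = Z.

K has 9 vertices, 12 edges.
rank ∂_0 = 0, rank ∂_1 = 8 ⇒ b_0 = 9 − 0 − 8 = 1; all invariant factors of ∂_1 are 1 so no torsion. So H_0 ≅ Z.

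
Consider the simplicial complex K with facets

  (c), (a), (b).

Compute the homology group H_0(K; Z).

H_0 = Z^3.

Take the total order a < b < c on the vertex set. Then K (dimension 0) consists of the simplices:

  0-simplices (3): a, b, c

so the chain groups are C_0 ≅ Z^3.

Computing H_k = (kernel of ∂_k) / (image of ∂_{k+1}):

  H_0: rank C_0 − rank ∂_1 = 3 − 0 = 3, and there is no ∂_1, so H_0 = Z^3.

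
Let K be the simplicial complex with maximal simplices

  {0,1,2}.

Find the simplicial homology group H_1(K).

Order the vertices as 0 < 1 < 2. Listing each simplex with vertices in this order, K has dimension 2 with simplices:

  0-simplices (3): [0], [1], [2]
  1-simplices (3): [0,1], [0,2], [1,2]
  2-simplices (1): [0,1,2]

Hence C_0 ≅ Z^3, C_1 ≅ Z^3, C_2 ≅ Z^1.

∂_1: C_1 → C_0 maps an edge to its endpoints' difference, ∂[p,q] = q − p.
The 3×3 boundary matrix has rank 2 and Smith normal form diag(1,1).

∂_2: C_2 → C_1 sends each 2-simplex [p,q,r] to [q,r] − [p,r] + [p,q]. For instance
  ∂[0,1,2] = [1,2] − [0,2] + [0,1].
As a 3×1 matrix over Z this has rank 1, with invariant factors (1).

Now H_k = ker ∂_k / im ∂_{k+1}, so:

  H_1: rank ker ∂_1 − rank ∂_2 = (3 − 2) − 1 = 0, and the invariant factors of ∂_2 are all 1, so H_1 = 0.

H_1 ≅ 0.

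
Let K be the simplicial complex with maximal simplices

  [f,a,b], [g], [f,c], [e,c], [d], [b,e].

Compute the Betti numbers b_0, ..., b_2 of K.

Order the vertices as a < b < c < d < e < f < g. Listing each simplex with vertices in this order, K has dimension 2 with simplices:

  0-simplices (7): a, b, c, d, e, f, g
  1-simplices (6): ab, af, be, bf, ce, cf
  2-simplices (1): abf

Hence C_0 ≅ Z^7, C_1 ≅ Z^6, C_2 ≅ Z^1.

The boundary map ∂_1: C_1 → C_0 sends each edge [p,q] (with p < q) to q − p. For instance
  ∂af = f − a.
The resulting 7×6 matrix has rank 4, and its Smith normal form has invariant factors (1,1,1,1).

∂_2: C_2 → C_1 maps a triangle to the signed sum of its edges. For instance
  ∂abf = bf − af + ab.
As a 6×1 matrix over Z this has rank 1, with invariant factors (1).

Computing H_k = (kernel of ∂_k) / (image of ∂_{k+1}):

  H_0: rank C_0 − rank ∂_1 = 7 − 4 = 3, and the invariant factors of ∂_1 are all 1, so H_0 = Z^3.
  H_1: rank ker ∂_1 − rank ∂_2 = (6 − 4) − 1 = 1, and the invariant factors of ∂_2 are all 1, so H_1 = Z.
  H_2: rank ker ∂_2 − rank ∂_3 = (1 − 1) − 0 = 0, and there is no ∂_3, so H_2 = 0.

As a check, the Euler characteristic is 7 − 6 + 1 = 2, which agrees with 3 − 1 + 0 = 2.

Hence the Betti numbers are b_0 = 3, b_1 = 1, b_2 = 0.

b_0 = 3, b_1 = 1, b_2 = 0.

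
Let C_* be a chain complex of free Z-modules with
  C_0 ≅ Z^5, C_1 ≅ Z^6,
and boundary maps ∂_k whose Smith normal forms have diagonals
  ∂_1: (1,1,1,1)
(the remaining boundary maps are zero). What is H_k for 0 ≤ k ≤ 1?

H_0 = Z,  H_1 = Z^2.

H_0: b_0 = 5 − 0 − 4 = 1; torsion from ∂_1 factors > 1: none. So H_0 = Z.
H_1: b_1 = 6 − 4 − 0 = 2; torsion from ∂_2 factors > 1: none. So H_1 = Z^2.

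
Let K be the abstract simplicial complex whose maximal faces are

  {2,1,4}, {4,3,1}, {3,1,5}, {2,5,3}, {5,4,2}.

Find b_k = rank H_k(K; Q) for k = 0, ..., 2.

Take the total order 1 < 2 < 3 < 4 < 5 on the vertex set. Then K (dimension 2) consists of the simplices:

  0-simplices (5): [1], [2], [3], [4], [5]
  1-simplices (10): [1,2], [1,3], [1,4], [1,5], [2,3], [2,4], [2,5], [3,4], [3,5], [4,5]
  2-simplices (5): [1,2,4], [1,3,4], [1,3,5], [2,3,5], [2,4,5]

so the chain groups are C_0 ≅ Z^5, C_1 ≅ Z^10, C_2 ≅ Z^5.

Boundary ∂_1: C_1 → C_0 maps an edge to its endpoints' difference, ∂[p,q] = q − p.
As a 5×10 matrix over Z this has rank 4, with invariant factors (1,1,1,1).

The boundary map ∂_2: C_2 → C_1 maps a triangle to the signed sum of its edges. For instance
  ∂[1,3,5] = [3,5] − [1,5] + [1,3],
  ∂[1,3,4] = [3,4] − [1,4] + [1,3].
This gives a 10×5 integer matrix of rank 5; reducing to Smith normal form yields diagonal entries (1,1,1,1,1).

From H_k ≅ ker(∂_k) / im(∂_{k+1}) we obtain:

  H_0: rank C_0 − rank ∂_1 = 5 − 4 = 1, and the invariant factors of ∂_1 are all 1, so H_0 ≅ Z.
  H_1: rank ker ∂_1 − rank ∂_2 = (10 − 4) − 5 = 1, and the invariant factors of ∂_2 are all 1, so H_1 ≅ Z.
  H_2: rank ker ∂_2 − rank ∂_3 = (5 − 5) − 0 = 0, and there is no ∂_3, so H_2 ≅ 0.

As a check, the Euler characteristic is 5 − 10 + 5 = 0, which agrees with 1 − 1 + 0 = 0.

Hence the Betti numbers are b_0 = 1, b_1 = 1, b_2 = 0.

b_0 = 1, b_1 = 1, b_2 = 0.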